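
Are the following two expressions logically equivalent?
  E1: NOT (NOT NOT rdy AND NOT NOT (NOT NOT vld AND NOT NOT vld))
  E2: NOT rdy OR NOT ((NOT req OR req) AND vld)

Yes

E1: NOT (NOT NOT rdy AND NOT NOT (NOT NOT vld AND NOT NOT vld))
    = NOT (NOT NOT rdy AND NOT NOT vld AND NOT NOT vld)   (double negation)
    = NOT (NOT NOT rdy AND NOT NOT vld)   (idempotence)
    = NOT rdy OR NOT vld   (De Morgan)
E2: NOT rdy OR NOT ((NOT req OR req) AND vld)
    = NOT rdy OR NOT vld   (complement / identity)
Both reduce to NOT rdy OR NOT vld, so they are equivalent.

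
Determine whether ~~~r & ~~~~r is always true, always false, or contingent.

~~~r & ~~~~r
= ~~~r & ~~r
= ~r & ~~r
= ~r & r
= 0

always false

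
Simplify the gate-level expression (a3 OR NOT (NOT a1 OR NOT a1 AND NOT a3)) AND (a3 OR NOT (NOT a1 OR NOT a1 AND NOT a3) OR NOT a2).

a3 OR a1

(a3 OR NOT (NOT a1 OR NOT a1 AND NOT a3)) AND (a3 OR NOT (NOT a1 OR NOT a1 AND NOT a3) OR NOT a2)
= a3 OR NOT (NOT a1 OR NOT a1 AND NOT a3)   [absorption]
= a3 OR NOT NOT a1   [absorption]
= a3 OR a1   [double negation]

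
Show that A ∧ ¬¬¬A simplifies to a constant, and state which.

False

A ∧ ¬¬¬A
= A ∧ ¬A   [double negation]
= False   [complement]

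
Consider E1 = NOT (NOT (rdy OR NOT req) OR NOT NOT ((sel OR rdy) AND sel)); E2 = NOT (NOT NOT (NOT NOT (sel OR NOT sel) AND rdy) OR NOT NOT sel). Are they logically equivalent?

E1: NOT (NOT (rdy OR NOT req) OR NOT NOT ((sel OR rdy) AND sel))
    = (rdy OR NOT req) AND NOT ((sel OR rdy) AND sel)   (De Morgan)
    = (rdy OR NOT req) AND NOT sel   (absorption)
E2: NOT (NOT NOT (NOT NOT (sel OR NOT sel) AND rdy) OR NOT NOT sel)
    = NOT (NOT NOT ((sel OR NOT sel) AND rdy) OR NOT NOT sel)   (double negation)
    = NOT (NOT NOT rdy OR NOT NOT sel)   (complement / identity)
    = NOT rdy AND NOT sel   (De Morgan)
These differ: at rdy=1, req=0, sel=0, E1 = 1 but E2 = 0.

No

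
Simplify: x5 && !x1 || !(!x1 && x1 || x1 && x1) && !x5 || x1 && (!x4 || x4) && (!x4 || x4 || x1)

x5 && !x1 || !(!x1 && x1 || x1 && x1) && !x5 || x1 && (!x4 || x4) && (!x4 || x4 || x1)
= x5 && !x1 || !(!x1 && x1 || x1 && x1) && !x5 || x1 && (!x4 || x4)   [absorption]
= x5 && !x1 || !(!x1 && x1 || x1 && x1) && !x5 || x1   [complement / identity]
= x5 && !x1 || !x1 && !x5 || x1   [distribution]
= !x1 || x1   [distribution]
= true   [complement]

true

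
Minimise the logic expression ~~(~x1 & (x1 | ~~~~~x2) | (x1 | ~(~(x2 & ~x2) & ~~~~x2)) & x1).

x1 | ~x2

~~(~x1 & (x1 | ~~~~~x2) | (x1 | ~(~(x2 & ~x2) & ~~~~x2)) & x1)
= ~~(~x1 & (x1 | ~~~~~x2) | (x1 | x2 & ~x2 | ~~~x2) & x1)   [De Morgan]
= ~~(~x1 & (x1 | ~~~x2) | (x1 | x2 & ~x2 | ~~~x2) & x1)   [double negation]
= ~~(~x1 & (x1 | ~~~x2) | (x1 | ~~~x2) & x1)   [complement / identity]
= ~x1 & (x1 | ~~~x2) | (x1 | ~~~x2) & x1   [double negation]
= x1 | ~~~x2   [distribution]
= x1 | ~x2   [double negation]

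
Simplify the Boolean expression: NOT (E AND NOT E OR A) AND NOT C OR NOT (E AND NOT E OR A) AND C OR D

NOT A OR D

NOT (E AND NOT E OR A) AND NOT C OR NOT (E AND NOT E OR A) AND C OR D
= (NOT C OR C) AND NOT (E AND NOT E OR A) OR D   [distribution]
= NOT (E AND NOT E OR A) OR D   [complement / identity]
= NOT A OR D   [complement / identity]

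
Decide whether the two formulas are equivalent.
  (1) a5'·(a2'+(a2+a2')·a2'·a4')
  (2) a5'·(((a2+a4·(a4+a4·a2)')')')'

Yes

E1: a5'·(a2'+(a2+a2')·a2'·a4')
    = a5'·(a2'+a2'·a4')   — complement / identity
    = a5'·a2'   — absorption
E2: a5'·(((a2+a4·(a4+a4·a2)')')')'
    = a5'·(((a2+a4·a4')')')'   — absorption
    = a5'·((a2')')'   — complement / identity
    = a5'·a2'   — double negation
Both reduce to a5'·a2', so they are equivalent.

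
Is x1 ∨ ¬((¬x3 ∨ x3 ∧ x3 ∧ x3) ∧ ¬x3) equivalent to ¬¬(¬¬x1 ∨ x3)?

E1: x1 ∨ ¬((¬x3 ∨ x3 ∧ x3 ∧ x3) ∧ ¬x3)
    = x1 ∨ ¬((¬x3 ∨ x3 ∧ x3) ∧ ¬x3)
    = x1 ∨ ¬((¬x3 ∨ x3) ∧ ¬x3)
    = x1 ∨ ¬¬x3
    = x1 ∨ x3
E2: ¬¬(¬¬x1 ∨ x3)
    = ¬¬(x1 ∨ x3)
    = x1 ∨ x3
Both reduce to x1 ∨ x3, so they are equivalent.

Yes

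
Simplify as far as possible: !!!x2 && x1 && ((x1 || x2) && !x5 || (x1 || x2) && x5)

!x2 && x1

!!!x2 && x1 && ((x1 || x2) && !x5 || (x1 || x2) && x5)
= !x2 && x1 && ((x1 || x2) && !x5 || (x1 || x2) && x5)   (double negation)
= !x2 && x1 && (x1 || x2)   (distribution)
= !x2 && x1   (absorption)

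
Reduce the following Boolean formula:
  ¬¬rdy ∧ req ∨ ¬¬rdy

¬¬rdy ∧ req ∨ ¬¬rdy
= ¬¬rdy   [absorption]
= rdy   [double negation]

rdy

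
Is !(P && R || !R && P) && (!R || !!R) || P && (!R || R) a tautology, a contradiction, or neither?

!(P && R || !R && P) && (!R || !!R) || P && (!R || R)
= !(P && R || !R && P) && (!R || R) || P && (!R || R)   (double negation)
= !P && (!R || R) || P && (!R || R)   (distribution)
= !R || R   (distribution)
= true   (complement)

tautology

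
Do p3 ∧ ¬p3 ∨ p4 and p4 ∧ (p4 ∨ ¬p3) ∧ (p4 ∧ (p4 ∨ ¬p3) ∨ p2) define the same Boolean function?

E1: p3 ∧ ¬p3 ∨ p4
    = p4   [complement / identity]
E2: p4 ∧ (p4 ∨ ¬p3) ∧ (p4 ∧ (p4 ∨ ¬p3) ∨ p2)
    = p4 ∧ (p4 ∨ ¬p3)   [absorption]
    = p4   [absorption]
Both reduce to p4, so they are equivalent.

Yes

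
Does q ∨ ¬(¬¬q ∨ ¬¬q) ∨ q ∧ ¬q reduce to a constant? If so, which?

yes, True

q ∨ ¬(¬¬q ∨ ¬¬q) ∨ q ∧ ¬q
= q ∨ ¬q ∧ ¬q ∨ q ∧ ¬q   (De Morgan)
= q ∨ ¬q   (distribution)
= True   (complement)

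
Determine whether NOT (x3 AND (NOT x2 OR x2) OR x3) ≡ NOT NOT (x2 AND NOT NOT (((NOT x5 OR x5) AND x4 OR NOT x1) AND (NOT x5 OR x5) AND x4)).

E1: NOT (x3 AND (NOT x2 OR x2) OR x3)
    = NOT (x3 OR x3)   (complement / identity)
    = NOT x3   (idempotence)
E2: NOT NOT (x2 AND NOT NOT (((NOT x5 OR x5) AND x4 OR NOT x1) AND (NOT x5 OR x5) AND x4))
    = NOT NOT (x2 AND NOT NOT ((NOT x5 OR x5) AND x4))   (absorption)
    = NOT NOT (x2 AND (NOT x5 OR x5) AND x4)   (double negation)
    = x2 AND (NOT x5 OR x5) AND x4   (double negation)
    = x2 AND x4   (complement / identity)
These differ: at x1=0, x2=0, x3=0, x4=0, x5=0, E1 = 1 but E2 = 0.

No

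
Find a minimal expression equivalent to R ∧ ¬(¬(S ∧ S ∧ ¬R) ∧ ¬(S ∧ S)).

R ∧ S

R ∧ ¬(¬(S ∧ S ∧ ¬R) ∧ ¬(S ∧ S))
= R ∧ (S ∧ S ∧ ¬R ∨ S ∧ S)   (De Morgan)
= R ∧ S ∧ S   (absorption)
= R ∧ S   (idempotence)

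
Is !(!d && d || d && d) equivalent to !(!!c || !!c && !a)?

E1: !(!d && d || d && d)
    = !d
E2: !(!!c || !!c && !a)
    = !!!c
    = !c
These differ: at a=0, c=1, d=0, E1 = 1 but E2 = 0.

No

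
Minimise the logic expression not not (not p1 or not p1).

not p1

not not (not p1 or not p1)
= not not not p1   — idempotence
= not p1   — double negation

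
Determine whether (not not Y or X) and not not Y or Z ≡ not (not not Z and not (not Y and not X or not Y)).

E1: (not not Y or X) and not not Y or Z
    = not not Y or Z
    = Y or Z
E2: not (not not Z and not (not Y and not X or not Y))
    = not Z or not Y and not X or not Y
    = not Z or not Y
These differ: at X=0, Y=0, Z=0, E1 = 0 but E2 = 1.

No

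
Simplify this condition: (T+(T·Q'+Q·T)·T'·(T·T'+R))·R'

T·R'

(T+(T·Q'+Q·T)·T'·(T·T'+R))·R'
= (T+T·T'·(T·T'+R))·R'
= (T+T·T')·R'
= T·R'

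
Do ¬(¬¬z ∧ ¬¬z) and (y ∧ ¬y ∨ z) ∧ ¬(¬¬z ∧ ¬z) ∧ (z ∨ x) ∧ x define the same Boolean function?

No

E1: ¬(¬¬z ∧ ¬¬z)
    = ¬¬¬z   (idempotence)
    = ¬z   (double negation)
E2: (y ∧ ¬y ∨ z) ∧ ¬(¬¬z ∧ ¬z) ∧ (z ∨ x) ∧ x
    = (y ∧ ¬y ∨ z) ∧ (¬z ∨ z) ∧ (z ∨ x) ∧ x   (De Morgan)
    = (y ∧ ¬y ∨ z) ∧ (z ∨ x) ∧ x   (complement / identity)
    = z ∧ (z ∨ x) ∧ x   (complement / identity)
    = z ∧ x   (absorption)
These differ: at x=0, y=0, z=0, E1 = 1 but E2 = 0.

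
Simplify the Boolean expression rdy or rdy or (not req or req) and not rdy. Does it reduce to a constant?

True

rdy or rdy or (not req or req) and not rdy
= rdy or rdy or not rdy   (complement / identity)
= rdy or not rdy   (idempotence)
= True   (complement)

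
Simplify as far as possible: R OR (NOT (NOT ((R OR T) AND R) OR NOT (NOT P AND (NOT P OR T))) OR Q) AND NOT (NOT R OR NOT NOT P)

R OR (NOT (NOT ((R OR T) AND R) OR NOT (NOT P AND (NOT P OR T))) OR Q) AND NOT (NOT R OR NOT NOT P)
= R OR (NOT (NOT ((R OR T) AND R) OR NOT NOT P) OR Q) AND NOT (NOT R OR NOT NOT P)   — absorption
= R OR (NOT (NOT R OR NOT NOT P) OR Q) AND NOT (NOT R OR NOT NOT P)   — absorption
= R OR NOT (NOT R OR NOT NOT P)   — absorption
= R OR R AND NOT P   — De Morgan
= R   — absorption

R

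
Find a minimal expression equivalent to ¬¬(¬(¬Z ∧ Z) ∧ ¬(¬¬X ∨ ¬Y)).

¬¬(¬(¬Z ∧ Z) ∧ ¬(¬¬X ∨ ¬Y))
= ¬(¬Z ∧ Z ∨ ¬¬X ∨ ¬Y)   [De Morgan]
= ¬(¬¬X ∨ ¬Y)   [complement / identity]
= ¬X ∧ Y   [De Morgan]

¬X ∧ Y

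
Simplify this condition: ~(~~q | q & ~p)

~(~~q | q & ~p)
= ~(q | q & ~p)
= ~q

~q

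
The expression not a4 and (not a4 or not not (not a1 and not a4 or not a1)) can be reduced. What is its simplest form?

not a4 and (not a4 or not not (not a1 and not a4 or not a1))
= not a4 and (not a4 or not a1 and not a4 or not a1)   (double negation)
= not a4 and (not a4 or not a1)   (absorption)
= not a4   (absorption)

not a4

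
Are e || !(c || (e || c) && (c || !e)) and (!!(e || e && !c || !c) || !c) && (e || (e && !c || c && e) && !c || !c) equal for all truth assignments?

E1: e || !(c || (e || c) && (c || !e))
    = e || !(c || c || e && !e)   (distribution)
    = e || !(c || c)   (complement / identity)
    = e || !c   (idempotence)
E2: (!!(e || e && !c || !c) || !c) && (e || (e && !c || c && e) && !c || !c)
    = (!!(e || e && !c || !c) || !c) && (e || e && !c || !c)   (distribution)
    = (e || e && !c || !c || !c) && (e || e && !c || !c)   (double negation)
    = e || e && !c || !c   (absorption)
    = e || !c   (absorption)
Both reduce to e || !c, so they are equivalent.

Yes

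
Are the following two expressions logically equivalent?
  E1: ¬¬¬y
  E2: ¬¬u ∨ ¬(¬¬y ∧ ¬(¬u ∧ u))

No

E1: ¬¬¬y
    = ¬y   [double negation]
E2: ¬¬u ∨ ¬(¬¬y ∧ ¬(¬u ∧ u))
    = u ∨ ¬(¬¬y ∧ ¬(¬u ∧ u))   [double negation]
    = u ∨ ¬y ∨ ¬u ∧ u   [De Morgan]
    = u ∨ ¬y   [complement / identity]
These differ: at u=1, y=1, E1 = 0 but E2 = 1.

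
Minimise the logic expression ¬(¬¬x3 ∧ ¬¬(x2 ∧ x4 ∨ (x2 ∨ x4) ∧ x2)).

¬(¬¬x3 ∧ ¬¬(x2 ∧ x4 ∨ (x2 ∨ x4) ∧ x2))
= ¬(¬¬x3 ∧ ¬¬(x2 ∧ x4 ∨ x2))   [absorption]
= ¬x3 ∨ ¬(x2 ∧ x4 ∨ x2)   [De Morgan]
= ¬x3 ∨ ¬x2   [absorption]

¬x3 ∨ ¬x2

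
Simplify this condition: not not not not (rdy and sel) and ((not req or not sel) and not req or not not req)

rdy and sel

not not not not (rdy and sel) and ((not req or not sel) and not req or not not req)
= not not (rdy and sel) and ((not req or not sel) and not req or not not req)
= not not (rdy and sel) and ((not req or not sel) and not req or req)
= rdy and sel and ((not req or not sel) and not req or req)
= rdy and sel and (not req or req)
= rdy and sel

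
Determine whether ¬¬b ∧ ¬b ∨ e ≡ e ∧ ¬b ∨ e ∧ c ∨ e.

E1: ¬¬b ∧ ¬b ∨ e
    = b ∧ ¬b ∨ e   (double negation)
    = e   (complement / identity)
E2: e ∧ ¬b ∨ e ∧ c ∨ e
    = e ∧ ¬b ∨ e   (absorption)
    = e   (absorption)
Both reduce to e, so they are equivalent.

Yes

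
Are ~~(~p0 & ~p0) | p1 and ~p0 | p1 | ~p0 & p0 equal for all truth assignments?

Yes

E1: ~~(~p0 & ~p0) | p1
    = ~(p0 | p0) | p1   (De Morgan)
    = ~p0 | p1   (idempotence)
E2: ~p0 | p1 | ~p0 & p0
    = ~p0 | p1   (complement / identity)
Both reduce to ~p0 | p1, so they are equivalent.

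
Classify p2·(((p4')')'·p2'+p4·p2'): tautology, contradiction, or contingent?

contradiction

p2·(((p4')')'·p2'+p4·p2')
= p2·(p4'·p2'+p4·p2')   [double negation]
= p2·p2'   [distribution]
= 0   [complement]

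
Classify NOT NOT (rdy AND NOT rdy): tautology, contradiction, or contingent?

contradiction

NOT NOT (rdy AND NOT rdy)
= rdy AND NOT rdy   [double negation]
= FALSE   [complement]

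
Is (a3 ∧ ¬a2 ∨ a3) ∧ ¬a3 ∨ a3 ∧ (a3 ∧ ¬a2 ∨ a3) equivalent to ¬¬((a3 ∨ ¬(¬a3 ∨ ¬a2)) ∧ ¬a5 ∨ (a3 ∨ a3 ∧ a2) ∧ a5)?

Yes

E1: (a3 ∧ ¬a2 ∨ a3) ∧ ¬a3 ∨ a3 ∧ (a3 ∧ ¬a2 ∨ a3)
    = a3 ∧ ¬a2 ∨ a3   (distribution)
    = a3   (absorption)
E2: ¬¬((a3 ∨ ¬(¬a3 ∨ ¬a2)) ∧ ¬a5 ∨ (a3 ∨ a3 ∧ a2) ∧ a5)
    = ¬¬((a3 ∨ a3 ∧ a2) ∧ ¬a5 ∨ (a3 ∨ a3 ∧ a2) ∧ a5)   (De Morgan)
    = ¬¬(a3 ∨ a3 ∧ a2)   (distribution)
    = a3 ∨ a3 ∧ a2   (double negation)
    = a3   (absorption)
Both reduce to a3, so they are equivalent.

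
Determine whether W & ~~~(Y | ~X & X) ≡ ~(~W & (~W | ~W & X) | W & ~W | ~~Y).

E1: W & ~~~(Y | ~X & X)
    = W & ~~~Y   — complement / identity
    = W & ~Y   — double negation
E2: ~(~W & (~W | ~W & X) | W & ~W | ~~Y)
    = ~(~W & ~W | W & ~W | ~~Y)   — absorption
    = ~(~W | ~~Y)   — distribution
    = W & ~Y   — De Morgan
Both reduce to W & ~Y, so they are equivalent.

Yes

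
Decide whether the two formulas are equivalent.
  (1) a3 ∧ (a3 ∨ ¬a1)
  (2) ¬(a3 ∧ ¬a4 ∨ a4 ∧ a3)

No

E1: a3 ∧ (a3 ∨ ¬a1)
    = a3   (absorption)
E2: ¬(a3 ∧ ¬a4 ∨ a4 ∧ a3)
    = ¬a3   (distribution)
These differ: at a1=1, a3=0, a4=0, E1 = 0 but E2 = 1.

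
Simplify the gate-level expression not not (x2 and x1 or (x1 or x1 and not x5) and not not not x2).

x1

not not (x2 and x1 or (x1 or x1 and not x5) and not not not x2)
= not not (x2 and x1 or x1 and not not not x2)   (absorption)
= not not (x2 and x1 or x1 and not x2)   (double negation)
= not not x1   (distribution)
= x1   (double negation)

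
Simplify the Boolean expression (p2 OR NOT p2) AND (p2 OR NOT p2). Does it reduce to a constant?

TRUE

(p2 OR NOT p2) AND (p2 OR NOT p2)
= p2 OR NOT p2   [complement / identity]
= TRUE   [complement]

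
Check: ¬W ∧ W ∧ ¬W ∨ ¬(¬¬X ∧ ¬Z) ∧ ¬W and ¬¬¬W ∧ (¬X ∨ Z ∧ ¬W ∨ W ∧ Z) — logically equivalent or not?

Yes

E1: ¬W ∧ W ∧ ¬W ∨ ¬(¬¬X ∧ ¬Z) ∧ ¬W
    = ¬W ∧ W ∧ ¬W ∨ (¬X ∨ Z) ∧ ¬W   — De Morgan
    = ¬W ∧ (¬W ∧ W ∨ ¬X ∨ Z)   — distribution
    = ¬W ∧ (¬X ∨ Z)   — complement / identity
E2: ¬¬¬W ∧ (¬X ∨ Z ∧ ¬W ∨ W ∧ Z)
    = ¬¬¬W ∧ (¬X ∨ Z ∧ (¬W ∨ W))   — distribution
    = ¬¬¬W ∧ (¬X ∨ Z)   — complement / identity
    = ¬W ∧ (¬X ∨ Z)   — double negation
Both reduce to ¬W ∧ (¬X ∨ Z), so they are equivalent.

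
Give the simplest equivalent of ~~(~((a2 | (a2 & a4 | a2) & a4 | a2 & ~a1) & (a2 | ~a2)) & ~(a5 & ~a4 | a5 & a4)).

~~(~((a2 | (a2 & a4 | a2) & a4 | a2 & ~a1) & (a2 | ~a2)) & ~(a5 & ~a4 | a5 & a4))
= ~~(~((a2 | a2 & a4 | a2 & ~a1) & (a2 | ~a2)) & ~(a5 & ~a4 | a5 & a4))
= ~~(~(a2 | a2 & a4 | a2 & ~a1) & ~(a5 & ~a4 | a5 & a4))
= ~~(~(a2 | a2 & a4 | a2 & ~a1) & ~a5)
= ~(a2 | a2 & a4 | a2 & ~a1) & ~a5
= ~(a2 | a2 & ~a1) & ~a5
= ~a2 & ~a5

~a2 & ~a5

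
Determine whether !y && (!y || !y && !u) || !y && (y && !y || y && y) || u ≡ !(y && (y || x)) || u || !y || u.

Yes

E1: !y && (!y || !y && !u) || !y && (y && !y || y && y) || u
    = !y && (!y || !y && !u) || !y && y || u   [distribution]
    = !y && !y || !y && y || u   [absorption]
    = !y || u   [distribution]
E2: !(y && (y || x)) || u || !y || u
    = !y || u || !y || u   [absorption]
    = !y || u   [idempotence]
Both reduce to !y || u, so they are equivalent.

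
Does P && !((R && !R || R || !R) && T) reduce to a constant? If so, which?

no

P && !((R && !R || R || !R) && T)
= P && !((R || !R) && T)
= P && !T
This depends on P, T, so it is not a constant.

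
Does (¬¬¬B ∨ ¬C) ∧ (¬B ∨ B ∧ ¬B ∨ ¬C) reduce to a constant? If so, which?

(¬¬¬B ∨ ¬C) ∧ (¬B ∨ B ∧ ¬B ∨ ¬C)
= (¬¬¬B ∨ ¬C) ∧ (¬B ∨ ¬C)   (complement / identity)
= (¬B ∨ ¬C) ∧ (¬B ∨ ¬C)   (double negation)
= ¬B ∨ ¬C   (idempotence)
This depends on B, C, so it is not a constant.

no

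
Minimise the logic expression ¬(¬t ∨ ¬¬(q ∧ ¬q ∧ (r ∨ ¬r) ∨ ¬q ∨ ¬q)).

¬(¬t ∨ ¬¬(q ∧ ¬q ∧ (r ∨ ¬r) ∨ ¬q ∨ ¬q))
= ¬(¬t ∨ q ∧ ¬q ∧ (r ∨ ¬r) ∨ ¬q ∨ ¬q)   [double negation]
= ¬(¬t ∨ q ∧ ¬q ∨ ¬q ∨ ¬q)   [complement / identity]
= ¬(¬t ∨ ¬q ∨ ¬q)   [complement / identity]
= ¬(¬t ∨ ¬q)   [idempotence]
= t ∧ q   [De Morgan]

t ∧ q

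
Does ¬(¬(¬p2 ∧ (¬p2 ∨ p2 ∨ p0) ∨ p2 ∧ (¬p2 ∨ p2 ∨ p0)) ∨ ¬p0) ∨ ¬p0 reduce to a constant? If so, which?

yes, True

¬(¬(¬p2 ∧ (¬p2 ∨ p2 ∨ p0) ∨ p2 ∧ (¬p2 ∨ p2 ∨ p0)) ∨ ¬p0) ∨ ¬p0
= ¬(¬((¬p2 ∨ p2 ∨ p0) ∧ (¬p2 ∨ p2)) ∨ ¬p0) ∨ ¬p0
= (¬p2 ∨ p2 ∨ p0) ∧ (¬p2 ∨ p2) ∧ p0 ∨ ¬p0
= (¬p2 ∨ p2) ∧ p0 ∨ ¬p0
= p0 ∨ ¬p0
= True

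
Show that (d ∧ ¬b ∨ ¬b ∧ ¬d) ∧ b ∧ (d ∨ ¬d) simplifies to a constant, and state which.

(d ∧ ¬b ∨ ¬b ∧ ¬d) ∧ b ∧ (d ∨ ¬d)
= ¬b ∧ b ∧ (d ∨ ¬d)
= ¬b ∧ b
= False

False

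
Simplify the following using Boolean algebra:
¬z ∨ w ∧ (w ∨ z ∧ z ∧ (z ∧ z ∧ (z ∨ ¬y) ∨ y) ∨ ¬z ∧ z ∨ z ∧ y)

¬z ∨ w ∧ (w ∨ z ∧ z ∧ (z ∧ z ∧ (z ∨ ¬y) ∨ y) ∨ ¬z ∧ z ∨ z ∧ y)
= ¬z ∨ w ∧ (w ∨ z ∧ z ∧ (z ∧ z ∨ y) ∨ ¬z ∧ z ∨ z ∧ y)   — absorption
= ¬z ∨ w ∧ (w ∨ z ∧ z ∨ ¬z ∧ z ∨ z ∧ y)   — absorption
= ¬z ∨ w ∧ (w ∨ z ∨ z ∧ y)   — distribution
= ¬z ∨ w ∧ (w ∨ z)   — absorption
= ¬z ∨ w   — absorption

¬z ∨ w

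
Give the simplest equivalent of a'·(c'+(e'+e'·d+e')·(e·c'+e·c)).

a'·c'

a'·(c'+(e'+e'·d+e')·(e·c'+e·c))
= a'·(c'+(e'+e'·d+e')·e)   — distribution
= a'·(c'+(e'+e')·e)   — absorption
= a'·(c'+e'·e)   — idempotence
= a'·c'   — complement / identity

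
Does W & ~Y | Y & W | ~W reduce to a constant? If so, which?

yes, True

W & ~Y | Y & W | ~W
= (~Y | Y) & W | ~W   — distribution
= W | ~W   — complement / identity
= 1   — complement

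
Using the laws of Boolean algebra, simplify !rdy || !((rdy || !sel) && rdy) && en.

!rdy

!rdy || !((rdy || !sel) && rdy) && en
= !rdy || !rdy && en   [absorption]
= !rdy   [absorption]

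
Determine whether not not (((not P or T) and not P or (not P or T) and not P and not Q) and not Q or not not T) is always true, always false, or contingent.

contingent

not not (((not P or T) and not P or (not P or T) and not P and not Q) and not Q or not not T)
= not not ((not P or T) and not P and not Q or not not T)   (absorption)
= (not P or T) and not P and not Q or not not T   (double negation)
= not P and not Q or not not T   (absorption)
= not P and not Q or T   (double negation)
This depends on P, Q, T, so it is not a constant.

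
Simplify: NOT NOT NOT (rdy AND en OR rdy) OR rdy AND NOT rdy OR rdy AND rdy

TRUE

NOT NOT NOT (rdy AND en OR rdy) OR rdy AND NOT rdy OR rdy AND rdy
= NOT (rdy AND en OR rdy) OR rdy AND NOT rdy OR rdy AND rdy   — double negation
= NOT (rdy AND en OR rdy) OR rdy   — distribution
= NOT rdy OR rdy   — absorption
= TRUE   — complement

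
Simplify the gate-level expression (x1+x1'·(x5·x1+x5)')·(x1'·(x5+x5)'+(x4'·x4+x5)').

(x1+x1'·(x5·x1+x5)')·(x1'·(x5+x5)'+(x4'·x4+x5)')
= (x1+x1'·x5')·(x1'·(x5+x5)'+(x4'·x4+x5)')   [absorption]
= (x1+x1'·x5')·(x1'·x5'+(x4'·x4+x5)')   [idempotence]
= x1'·x5'+x1·(x4'·x4+x5)'   [distribution]
= x1'·x5'+x1·x5'   [complement / identity]
= x5'   [distribution]

x5'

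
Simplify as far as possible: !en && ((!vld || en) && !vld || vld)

!en && ((!vld || en) && !vld || vld)
= !en && (!vld || vld)   — absorption
= !en   — complement / identity

!en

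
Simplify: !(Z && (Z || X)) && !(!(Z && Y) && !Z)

false

!(Z && (Z || X)) && !(!(Z && Y) && !Z)
= !(Z && (Z || X)) && (Z && Y || Z)   — De Morgan
= !Z && (Z && Y || Z)   — absorption
= !Z && Z   — absorption
= false   — complement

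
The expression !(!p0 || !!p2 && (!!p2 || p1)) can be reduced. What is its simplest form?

!(!p0 || !!p2 && (!!p2 || p1))
= !(!p0 || !!p2)
= p0 && !p2

p0 && !p2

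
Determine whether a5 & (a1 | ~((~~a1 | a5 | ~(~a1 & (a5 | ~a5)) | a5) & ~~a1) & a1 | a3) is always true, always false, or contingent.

contingent

a5 & (a1 | ~((~~a1 | a5 | ~(~a1 & (a5 | ~a5)) | a5) & ~~a1) & a1 | a3)
= a5 & (a1 | ~((~~a1 | a5 | ~~a1 | a5) & ~~a1) & a1 | a3)   [complement / identity]
= a5 & (a1 | ~((~~a1 | a5) & ~~a1) & a1 | a3)   [idempotence]
= a5 & (a1 | ~~~a1 & a1 | a3)   [absorption]
= a5 & (a1 | ~a1 & a1 | a3)   [double negation]
= a5 & (a1 | a3)   [complement / identity]
This depends on a1, a3, a5, so it is not a constant.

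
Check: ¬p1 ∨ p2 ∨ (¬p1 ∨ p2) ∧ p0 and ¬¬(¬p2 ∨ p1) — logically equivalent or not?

No

E1: ¬p1 ∨ p2 ∨ (¬p1 ∨ p2) ∧ p0
    = ¬p1 ∨ p2   (absorption)
E2: ¬¬(¬p2 ∨ p1)
    = ¬p2 ∨ p1   (double negation)
These differ: at p0=0, p1=1, p2=0, E1 = 0 but E2 = 1.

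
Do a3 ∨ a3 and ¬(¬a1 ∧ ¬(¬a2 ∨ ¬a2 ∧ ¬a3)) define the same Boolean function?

E1: a3 ∨ a3
    = a3   [idempotence]
E2: ¬(¬a1 ∧ ¬(¬a2 ∨ ¬a2 ∧ ¬a3))
    = a1 ∨ ¬a2 ∨ ¬a2 ∧ ¬a3   [De Morgan]
    = a1 ∨ ¬a2   [absorption]
These differ: at a1=1, a2=0, a3=0, E1 = 0 but E2 = 1.

No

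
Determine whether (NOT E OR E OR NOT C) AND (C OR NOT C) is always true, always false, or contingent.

(NOT E OR E OR NOT C) AND (C OR NOT C)
= (NOT E OR E) AND C OR NOT C   (distribution)
= C OR NOT C   (complement / identity)
= TRUE   (complement)

always true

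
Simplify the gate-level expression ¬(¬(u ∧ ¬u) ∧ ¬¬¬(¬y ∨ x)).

¬(¬(u ∧ ¬u) ∧ ¬¬¬(¬y ∨ x))
= u ∧ ¬u ∨ ¬¬(¬y ∨ x)   [De Morgan]
= u ∧ ¬u ∨ ¬y ∨ x   [double negation]
= ¬y ∨ x   [complement / identity]

¬y ∨ x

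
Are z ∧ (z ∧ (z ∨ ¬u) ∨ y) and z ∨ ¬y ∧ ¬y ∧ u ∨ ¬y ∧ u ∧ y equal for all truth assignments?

No

E1: z ∧ (z ∧ (z ∨ ¬u) ∨ y)
    = z ∧ (z ∨ y)   (absorption)
    = z   (absorption)
E2: z ∨ ¬y ∧ ¬y ∧ u ∨ ¬y ∧ u ∧ y
    = z ∨ ¬y ∧ u   (distribution)
These differ: at u=1, y=0, z=0, E1 = 0 but E2 = 1.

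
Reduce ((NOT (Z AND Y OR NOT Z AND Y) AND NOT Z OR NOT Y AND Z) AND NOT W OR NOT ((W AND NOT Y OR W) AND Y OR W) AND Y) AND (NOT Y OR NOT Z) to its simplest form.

((NOT (Z AND Y OR NOT Z AND Y) AND NOT Z OR NOT Y AND Z) AND NOT W OR NOT ((W AND NOT Y OR W) AND Y OR W) AND Y) AND (NOT Y OR NOT Z)
= ((NOT Y AND NOT Z OR NOT Y AND Z) AND NOT W OR NOT ((W AND NOT Y OR W) AND Y OR W) AND Y) AND (NOT Y OR NOT Z)   (distribution)
= (NOT Y AND NOT W OR NOT ((W AND NOT Y OR W) AND Y OR W) AND Y) AND (NOT Y OR NOT Z)   (distribution)
= (NOT Y AND NOT W OR NOT (W AND Y OR W) AND Y) AND (NOT Y OR NOT Z)   (absorption)
= (NOT Y AND NOT W OR NOT W AND Y) AND (NOT Y OR NOT Z)   (absorption)
= NOT W AND (NOT Y OR NOT Z)   (distribution)

NOT W AND (NOT Y OR NOT Z)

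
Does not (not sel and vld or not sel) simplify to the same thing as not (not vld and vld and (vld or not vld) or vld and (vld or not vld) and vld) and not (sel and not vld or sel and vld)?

No

E1: not (not sel and vld or not sel)
    = not not sel   — absorption
    = sel   — double negation
E2: not (not vld and vld and (vld or not vld) or vld and (vld or not vld) and vld) and not (sel and not vld or sel and vld)
    = not (vld and (vld or not vld)) and not (sel and not vld or sel and vld)   — distribution
    = not (vld and (vld or not vld)) and not sel   — distribution
    = not vld and not sel   — complement / identity
These differ: at sel=1, vld=0, E1 = 1 but E2 = 0.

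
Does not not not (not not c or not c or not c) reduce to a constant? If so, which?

yes, False

not not not (not not c or not c or not c)
= not (not not c or not c or not c)
= not (not not c or not c)
= not c and c
= False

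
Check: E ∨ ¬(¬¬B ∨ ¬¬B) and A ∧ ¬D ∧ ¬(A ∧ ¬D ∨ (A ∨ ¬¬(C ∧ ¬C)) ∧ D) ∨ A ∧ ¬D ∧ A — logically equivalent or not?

E1: E ∨ ¬(¬¬B ∨ ¬¬B)
    = E ∨ ¬¬¬B   (idempotence)
    = E ∨ ¬B   (double negation)
E2: A ∧ ¬D ∧ ¬(A ∧ ¬D ∨ (A ∨ ¬¬(C ∧ ¬C)) ∧ D) ∨ A ∧ ¬D ∧ A
    = A ∧ ¬D ∧ ¬(A ∧ ¬D ∨ (A ∨ C ∧ ¬C) ∧ D) ∨ A ∧ ¬D ∧ A   (double negation)
    = A ∧ ¬D ∧ ¬(A ∧ ¬D ∨ A ∧ D) ∨ A ∧ ¬D ∧ A   (complement / identity)
    = A ∧ ¬D ∧ ¬A ∨ A ∧ ¬D ∧ A   (distribution)
    = A ∧ ¬D   (distribution)
These differ: at A=0, B=0, C=0, D=1, E=1, E1 = 1 but E2 = 0.

No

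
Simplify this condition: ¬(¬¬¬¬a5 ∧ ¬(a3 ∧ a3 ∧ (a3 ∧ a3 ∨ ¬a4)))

¬(¬¬¬¬a5 ∧ ¬(a3 ∧ a3 ∧ (a3 ∧ a3 ∨ ¬a4)))
= ¬(¬¬¬¬a5 ∧ ¬(a3 ∧ a3))   [absorption]
= ¬¬¬a5 ∨ a3 ∧ a3   [De Morgan]
= ¬¬¬a5 ∨ a3   [idempotence]
= ¬a5 ∨ a3   [double negation]

¬a5 ∨ a3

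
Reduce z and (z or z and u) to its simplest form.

z

z and (z or z and u)
= z and z   (absorption)
= z   (idempotence)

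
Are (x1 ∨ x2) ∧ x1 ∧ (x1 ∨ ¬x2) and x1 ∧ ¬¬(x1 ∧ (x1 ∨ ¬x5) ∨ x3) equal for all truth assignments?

E1: (x1 ∨ x2) ∧ x1 ∧ (x1 ∨ ¬x2)
    = (x1 ∨ x2) ∧ x1   (absorption)
    = x1   (absorption)
E2: x1 ∧ ¬¬(x1 ∧ (x1 ∨ ¬x5) ∨ x3)
    = x1 ∧ (x1 ∧ (x1 ∨ ¬x5) ∨ x3)   (double negation)
    = x1 ∧ (x1 ∨ x3)   (absorption)
    = x1   (absorption)
Both reduce to x1, so they are equivalent.

Yes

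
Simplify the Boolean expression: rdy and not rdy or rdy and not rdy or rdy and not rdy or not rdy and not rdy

not rdy

rdy and not rdy or rdy and not rdy or rdy and not rdy or not rdy and not rdy
= rdy and not rdy or rdy and not rdy or not rdy and not rdy   (complement / identity)
= rdy and not rdy or not rdy and not rdy   (complement / identity)
= not rdy   (distribution)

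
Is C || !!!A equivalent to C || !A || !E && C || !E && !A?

E1: C || !!!A
    = C || !A   [double negation]
E2: C || !A || !E && C || !E && !A
    = C || !A || (C || !A) && !E   [distribution]
    = C || !A   [absorption]
Both reduce to C || !A, so they are equivalent.

Yes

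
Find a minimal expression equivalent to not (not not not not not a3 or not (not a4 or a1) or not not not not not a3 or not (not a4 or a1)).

a3 and (not a4 or a1)

not (not not not not not a3 or not (not a4 or a1) or not not not not not a3 or not (not a4 or a1))
= not (not not not not not a3 or not (not a4 or a1))   — idempotence
= not not not not a3 and (not a4 or a1)   — De Morgan
= not not a3 and (not a4 or a1)   — double negation
= a3 and (not a4 or a1)   — double negation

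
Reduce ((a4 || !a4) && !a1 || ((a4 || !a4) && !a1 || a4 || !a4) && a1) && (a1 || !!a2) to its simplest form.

((a4 || !a4) && !a1 || ((a4 || !a4) && !a1 || a4 || !a4) && a1) && (a1 || !!a2)
= ((a4 || !a4) && !a1 || (a4 || !a4) && a1) && (a1 || !!a2)   — absorption
= (a4 || !a4) && (a1 || !!a2)   — distribution
= a1 || !!a2   — complement / identity
= a1 || a2   — double negation

a1 || a2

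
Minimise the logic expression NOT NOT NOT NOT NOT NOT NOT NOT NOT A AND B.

NOT A AND B

NOT NOT NOT NOT NOT NOT NOT NOT NOT A AND B
= NOT NOT NOT NOT NOT NOT NOT A AND B   — double negation
= NOT NOT NOT NOT NOT A AND B   — double negation
= NOT NOT NOT A AND B   — double negation
= NOT A AND B   — double negation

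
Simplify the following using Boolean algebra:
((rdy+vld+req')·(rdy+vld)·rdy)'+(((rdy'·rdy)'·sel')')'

((rdy+vld+req')·(rdy+vld)·rdy)'+(((rdy'·rdy)'·sel')')'
= ((rdy+vld+req')·(rdy+vld)·rdy)'+(rdy'·rdy+sel)'
= ((rdy+vld)·rdy)'+(rdy'·rdy+sel)'
= rdy'+(rdy'·rdy+sel)'
= rdy'+sel'

rdy'+sel'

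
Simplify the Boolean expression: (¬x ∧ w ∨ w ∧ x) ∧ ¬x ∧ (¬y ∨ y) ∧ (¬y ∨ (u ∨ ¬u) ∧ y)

(¬x ∧ w ∨ w ∧ x) ∧ ¬x ∧ (¬y ∨ y) ∧ (¬y ∨ (u ∨ ¬u) ∧ y)
= w ∧ ¬x ∧ (¬y ∨ y) ∧ (¬y ∨ (u ∨ ¬u) ∧ y)
= w ∧ ¬x ∧ (¬y ∨ (u ∨ ¬u) ∧ y)
= w ∧ ¬x ∧ (¬y ∨ y)
= w ∧ ¬x

w ∧ ¬x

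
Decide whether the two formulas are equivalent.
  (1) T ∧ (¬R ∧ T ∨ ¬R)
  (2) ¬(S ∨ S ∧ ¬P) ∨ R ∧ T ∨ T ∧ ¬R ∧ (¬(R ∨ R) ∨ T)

No

E1: T ∧ (¬R ∧ T ∨ ¬R)
    = T ∧ ¬R   (absorption)
E2: ¬(S ∨ S ∧ ¬P) ∨ R ∧ T ∨ T ∧ ¬R ∧ (¬(R ∨ R) ∨ T)
    = ¬S ∨ R ∧ T ∨ T ∧ ¬R ∧ (¬(R ∨ R) ∨ T)   (absorption)
    = ¬S ∨ R ∧ T ∨ T ∧ ¬R ∧ (¬R ∨ T)   (idempotence)
    = ¬S ∨ R ∧ T ∨ T ∧ ¬R   (absorption)
    = ¬S ∨ T   (distribution)
These differ: at P=1, R=1, S=0, T=1, E1 = 0 but E2 = 1.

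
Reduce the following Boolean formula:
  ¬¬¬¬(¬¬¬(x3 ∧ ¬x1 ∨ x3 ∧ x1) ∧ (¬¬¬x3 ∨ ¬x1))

¬¬¬¬(¬¬¬(x3 ∧ ¬x1 ∨ x3 ∧ x1) ∧ (¬¬¬x3 ∨ ¬x1))
= ¬¬¬¬(¬¬¬x3 ∧ (¬¬¬x3 ∨ ¬x1))
= ¬¬¬¬¬¬¬x3
= ¬¬¬¬¬x3
= ¬¬¬x3
= ¬x3

¬x3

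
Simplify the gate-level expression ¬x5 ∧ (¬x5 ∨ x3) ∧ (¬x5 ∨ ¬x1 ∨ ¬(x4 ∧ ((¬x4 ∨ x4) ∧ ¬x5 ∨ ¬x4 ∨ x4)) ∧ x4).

¬x5

¬x5 ∧ (¬x5 ∨ x3) ∧ (¬x5 ∨ ¬x1 ∨ ¬(x4 ∧ ((¬x4 ∨ x4) ∧ ¬x5 ∨ ¬x4 ∨ x4)) ∧ x4)
= ¬x5 ∧ (¬x5 ∨ x3) ∧ (¬x5 ∨ ¬x1 ∨ ¬(x4 ∧ (¬x4 ∨ x4)) ∧ x4)   [absorption]
= ¬x5 ∧ (¬x5 ∨ x3) ∧ (¬x5 ∨ ¬x1 ∨ ¬x4 ∧ x4)   [complement / identity]
= ¬x5 ∧ (¬x5 ∨ ¬x1 ∨ ¬x4 ∧ x4)   [absorption]
= ¬x5 ∧ (¬x5 ∨ ¬x1)   [complement / identity]
= ¬x5   [absorption]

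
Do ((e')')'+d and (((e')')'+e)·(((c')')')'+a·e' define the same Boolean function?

No

E1: ((e')')'+d
    = e'+d   [double negation]
E2: (((e')')'+e)·(((c')')')'+a·e'
    = (e'+e)·(((c')')')'+a·e'   [double negation]
    = (((c')')')'+a·e'   [complement / identity]
    = (c')'+a·e'   [double negation]
    = c+a·e'   [double negation]
These differ: at a=0, c=0, d=1, e=1, E1 = 1 but E2 = 0.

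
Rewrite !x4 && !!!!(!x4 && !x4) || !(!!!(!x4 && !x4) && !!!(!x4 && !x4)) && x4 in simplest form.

!x4

!x4 && !!!!(!x4 && !x4) || !(!!!(!x4 && !x4) && !!!(!x4 && !x4)) && x4
= !x4 && !!!!(!x4 && !x4) || !!!!(!x4 && !x4) && x4
= !!!!(!x4 && !x4)
= !!!!!x4
= !!!x4
= !x4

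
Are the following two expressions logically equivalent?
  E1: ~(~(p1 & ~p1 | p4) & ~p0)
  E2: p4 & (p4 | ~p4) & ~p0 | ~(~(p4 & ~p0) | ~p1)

E1: ~(~(p1 & ~p1 | p4) & ~p0)
    = ~(~p4 & ~p0)   (complement / identity)
    = p4 | p0   (De Morgan)
E2: p4 & (p4 | ~p4) & ~p0 | ~(~(p4 & ~p0) | ~p1)
    = p4 & (p4 | ~p4) & ~p0 | p4 & ~p0 & p1   (De Morgan)
    = p4 & ~p0 | p4 & ~p0 & p1   (complement / identity)
    = p4 & ~p0   (absorption)
These differ: at p0=1, p1=0, p4=1, E1 = 1 but E2 = 0.

No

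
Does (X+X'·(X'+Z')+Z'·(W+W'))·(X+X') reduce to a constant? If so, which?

yes, True

(X+X'·(X'+Z')+Z'·(W+W'))·(X+X')
= (X+X'·(X'+Z')+Z')·(X+X')   — complement / identity
= (X+X'+Z')·(X+X')   — absorption
= X+X'   — absorption
= 1   — complement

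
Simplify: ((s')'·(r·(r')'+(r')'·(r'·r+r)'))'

s'+r'

((s')'·(r·(r')'+(r')'·(r'·r+r)'))'
= ((s')'·(r·(r')'+(r')'·r'))'
= ((s')'·(r')')'
= s'+r'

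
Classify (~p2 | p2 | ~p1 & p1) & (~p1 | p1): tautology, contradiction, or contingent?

tautology

(~p2 | p2 | ~p1 & p1) & (~p1 | p1)
= ~p2 | p2 | ~p1 & p1   [complement / identity]
= ~p2 | p2   [complement / identity]
= 1   [complement]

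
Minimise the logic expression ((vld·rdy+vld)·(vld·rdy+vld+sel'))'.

vld'

((vld·rdy+vld)·(vld·rdy+vld+sel'))'
= (vld·rdy+vld)'   — absorption
= vld'   — absorption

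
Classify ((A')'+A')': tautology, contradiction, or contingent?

((A')'+A')'
= A'·A
= 0

contradiction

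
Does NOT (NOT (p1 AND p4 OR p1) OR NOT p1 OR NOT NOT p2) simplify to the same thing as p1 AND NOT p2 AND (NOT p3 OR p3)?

E1: NOT (NOT (p1 AND p4 OR p1) OR NOT p1 OR NOT NOT p2)
    = NOT (NOT p1 OR NOT p1 OR NOT NOT p2)   (absorption)
    = NOT (NOT p1 OR NOT NOT p2)   (idempotence)
    = p1 AND NOT p2   (De Morgan)
E2: p1 AND NOT p2 AND (NOT p3 OR p3)
    = p1 AND NOT p2   (complement / identity)
Both reduce to p1 AND NOT p2, so they are equivalent.

Yes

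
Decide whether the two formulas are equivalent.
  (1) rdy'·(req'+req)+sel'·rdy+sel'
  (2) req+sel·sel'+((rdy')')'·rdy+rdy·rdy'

E1: rdy'·(req'+req)+sel'·rdy+sel'
    = rdy'·(req'+req)+sel'   — absorption
    = rdy'+sel'   — complement / identity
E2: req+sel·sel'+((rdy')')'·rdy+rdy·rdy'
    = req+sel·sel'+rdy'·rdy+rdy·rdy'   — double negation
    = req+rdy'·rdy+rdy·rdy'   — complement / identity
    = req+rdy'·rdy   — complement / identity
    = req   — complement / identity
These differ: at rdy=0, req=0, sel=0, E1 = 1 but E2 = 0.

No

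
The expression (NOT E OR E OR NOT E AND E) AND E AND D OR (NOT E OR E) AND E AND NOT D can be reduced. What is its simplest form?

E

(NOT E OR E OR NOT E AND E) AND E AND D OR (NOT E OR E) AND E AND NOT D
= (NOT E OR E) AND E AND D OR (NOT E OR E) AND E AND NOT D
= (NOT E OR E) AND E
= E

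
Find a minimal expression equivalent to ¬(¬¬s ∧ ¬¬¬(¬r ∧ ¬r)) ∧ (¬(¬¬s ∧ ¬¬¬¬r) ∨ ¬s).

¬(¬¬s ∧ ¬¬¬(¬r ∧ ¬r)) ∧ (¬(¬¬s ∧ ¬¬¬¬r) ∨ ¬s)
= ¬(¬¬s ∧ ¬¬¬¬r) ∧ (¬(¬¬s ∧ ¬¬¬¬r) ∨ ¬s)   — idempotence
= ¬(¬¬s ∧ ¬¬r) ∧ (¬(¬¬s ∧ ¬¬¬¬r) ∨ ¬s)   — double negation
= ¬(¬¬s ∧ ¬¬r) ∧ (¬(¬¬s ∧ ¬¬r) ∨ ¬s)   — double negation
= ¬(¬¬s ∧ ¬¬r)   — absorption
= ¬s ∨ ¬r   — De Morgan

¬s ∨ ¬r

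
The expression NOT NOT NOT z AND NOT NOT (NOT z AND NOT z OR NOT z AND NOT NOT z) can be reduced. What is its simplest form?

NOT NOT NOT z AND NOT NOT (NOT z AND NOT z OR NOT z AND NOT NOT z)
= NOT NOT NOT z AND NOT NOT (NOT z AND NOT z OR NOT z AND z)   [double negation]
= NOT NOT NOT z AND NOT NOT NOT z   [distribution]
= NOT NOT NOT z   [idempotence]
= NOT z   [double negation]

NOT z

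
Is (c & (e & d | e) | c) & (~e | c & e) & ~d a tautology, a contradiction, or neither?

(c & (e & d | e) | c) & (~e | c & e) & ~d
= (c & e | c) & (~e | c & e) & ~d   — absorption
= (c & e | c & ~e) & ~d   — distribution
= c & ~d   — distribution
This depends on c, d, so it is not a constant.

neither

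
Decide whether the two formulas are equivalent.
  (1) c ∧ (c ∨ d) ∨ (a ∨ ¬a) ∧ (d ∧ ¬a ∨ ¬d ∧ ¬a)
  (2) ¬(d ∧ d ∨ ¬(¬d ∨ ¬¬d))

E1: c ∧ (c ∨ d) ∨ (a ∨ ¬a) ∧ (d ∧ ¬a ∨ ¬d ∧ ¬a)
    = c ∧ (c ∨ d) ∨ (a ∨ ¬a) ∧ ¬a   — distribution
    = c ∨ (a ∨ ¬a) ∧ ¬a   — absorption
    = c ∨ ¬a   — complement / identity
E2: ¬(d ∧ d ∨ ¬(¬d ∨ ¬¬d))
    = ¬(d ∧ d ∨ d ∧ ¬d)   — De Morgan
    = ¬d   — distribution
These differ: at a=0, c=1, d=1, E1 = 1 but E2 = 0.

No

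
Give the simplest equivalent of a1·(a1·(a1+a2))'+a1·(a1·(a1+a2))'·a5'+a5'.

a5'

a1·(a1·(a1+a2))'+a1·(a1·(a1+a2))'·a5'+a5'
= a1·(a1·(a1+a2))'+a5'   (absorption)
= a1·a1'+a5'   (absorption)
= a5'   (complement / identity)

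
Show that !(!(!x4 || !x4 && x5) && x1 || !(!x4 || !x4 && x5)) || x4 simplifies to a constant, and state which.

true

!(!(!x4 || !x4 && x5) && x1 || !(!x4 || !x4 && x5)) || x4
= !!(!x4 || !x4 && x5) || x4   [absorption]
= !!!x4 || x4   [absorption]
= !x4 || x4   [double negation]
= true   [complement]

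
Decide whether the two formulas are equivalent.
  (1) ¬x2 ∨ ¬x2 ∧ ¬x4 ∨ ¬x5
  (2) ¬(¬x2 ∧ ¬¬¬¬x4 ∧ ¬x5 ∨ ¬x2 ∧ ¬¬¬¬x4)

E1: ¬x2 ∨ ¬x2 ∧ ¬x4 ∨ ¬x5
    = ¬x2 ∨ ¬x5   [absorption]
E2: ¬(¬x2 ∧ ¬¬¬¬x4 ∧ ¬x5 ∨ ¬x2 ∧ ¬¬¬¬x4)
    = ¬(¬x2 ∧ ¬¬¬¬x4)   [absorption]
    = ¬(¬x2 ∧ ¬¬x4)   [double negation]
    = x2 ∨ ¬x4   [De Morgan]
These differ: at x2=0, x4=1, x5=0, E1 = 1 but E2 = 0.

No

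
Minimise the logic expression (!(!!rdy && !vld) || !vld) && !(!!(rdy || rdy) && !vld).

(!(!!rdy && !vld) || !vld) && !(!!(rdy || rdy) && !vld)
= (!(!!rdy && !vld) || !vld) && !(!!rdy && !vld)
= !(!!rdy && !vld)
= !rdy || vld

!rdy || vld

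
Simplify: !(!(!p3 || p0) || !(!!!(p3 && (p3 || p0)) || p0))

!(!(!p3 || p0) || !(!!!(p3 && (p3 || p0)) || p0))
= !(!(!p3 || p0) || !(!!!p3 || p0))   (absorption)
= !(!(!p3 || p0) || !(!p3 || p0))   (double negation)
= (!p3 || p0) && (!p3 || p0)   (De Morgan)
= !p3 || p0   (idempotence)

!p3 || p0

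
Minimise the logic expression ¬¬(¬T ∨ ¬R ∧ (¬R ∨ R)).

¬T ∨ ¬R

¬¬(¬T ∨ ¬R ∧ (¬R ∨ R))
= ¬T ∨ ¬R ∧ (¬R ∨ R)   [double negation]
= ¬T ∨ ¬R   [complement / identity]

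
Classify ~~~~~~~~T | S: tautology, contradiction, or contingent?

~~~~~~~~T | S
= ~~~~~~T | S   — double negation
= ~~~~T | S   — double negation
= ~~T | S   — double negation
= T | S   — double negation
This depends on S, T, so it is not a constant.

contingent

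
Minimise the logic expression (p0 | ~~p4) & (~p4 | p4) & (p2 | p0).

(p0 | ~~p4) & (~p4 | p4) & (p2 | p0)
= (p0 | ~~p4) & (p2 | p0)   — complement / identity
= p0 | ~~p4 & p2   — distribution
= p0 | p4 & p2   — double negation

p0 | p4 & p2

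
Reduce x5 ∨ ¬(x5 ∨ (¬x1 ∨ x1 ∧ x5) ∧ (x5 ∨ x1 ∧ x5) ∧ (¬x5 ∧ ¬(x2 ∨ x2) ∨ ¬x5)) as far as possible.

True

x5 ∨ ¬(x5 ∨ (¬x1 ∨ x1 ∧ x5) ∧ (x5 ∨ x1 ∧ x5) ∧ (¬x5 ∧ ¬(x2 ∨ x2) ∨ ¬x5))
= x5 ∨ ¬(x5 ∨ (x1 ∧ x5 ∨ ¬x1 ∧ x5) ∧ (¬x5 ∧ ¬(x2 ∨ x2) ∨ ¬x5))   (distribution)
= x5 ∨ ¬(x5 ∨ (x1 ∧ x5 ∨ ¬x1 ∧ x5) ∧ (¬x5 ∧ ¬x2 ∨ ¬x5))   (idempotence)
= x5 ∨ ¬(x5 ∨ (x1 ∧ x5 ∨ ¬x1 ∧ x5) ∧ ¬x5)   (absorption)
= x5 ∨ ¬(x5 ∨ x5 ∧ ¬x5)   (distribution)
= x5 ∨ ¬x5   (complement / identity)
= True   (complement)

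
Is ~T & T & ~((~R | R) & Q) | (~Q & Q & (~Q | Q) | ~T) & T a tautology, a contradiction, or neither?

~T & T & ~((~R | R) & Q) | (~Q & Q & (~Q | Q) | ~T) & T
= ~T & T & ~((~R | R) & Q) | (~Q & Q | ~T) & T
= ~T & T & ~Q | (~Q & Q | ~T) & T
= ~T & T & ~Q | ~T & T
= ~T & T
= 0

contradiction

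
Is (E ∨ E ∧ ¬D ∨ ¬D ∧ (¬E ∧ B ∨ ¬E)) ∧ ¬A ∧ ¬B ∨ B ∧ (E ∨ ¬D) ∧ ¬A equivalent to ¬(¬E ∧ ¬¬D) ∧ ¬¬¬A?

Yes

E1: (E ∨ E ∧ ¬D ∨ ¬D ∧ (¬E ∧ B ∨ ¬E)) ∧ ¬A ∧ ¬B ∨ B ∧ (E ∨ ¬D) ∧ ¬A
    = (E ∨ E ∧ ¬D ∨ ¬D ∧ ¬E) ∧ ¬A ∧ ¬B ∨ B ∧ (E ∨ ¬D) ∧ ¬A
    = (E ∨ ¬D) ∧ ¬A ∧ ¬B ∨ B ∧ (E ∨ ¬D) ∧ ¬A
    = (E ∨ ¬D) ∧ ¬A
E2: ¬(¬E ∧ ¬¬D) ∧ ¬¬¬A
    = ¬(¬E ∧ ¬¬D) ∧ ¬A
    = (E ∨ ¬D) ∧ ¬A
Both reduce to (E ∨ ¬D) ∧ ¬A, so they are equivalent.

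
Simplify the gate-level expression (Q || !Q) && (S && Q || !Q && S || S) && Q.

(Q || !Q) && (S && Q || !Q && S || S) && Q
= (Q || !Q) && (S || S) && Q
= (S || S) && Q
= S && Q

S && Q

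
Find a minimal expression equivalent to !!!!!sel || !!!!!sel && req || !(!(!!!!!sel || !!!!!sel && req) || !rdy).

!!!!!sel || !!!!!sel && req || !(!(!!!!!sel || !!!!!sel && req) || !rdy)
= !!!!!sel || !!!!!sel && req || (!!!!!sel || !!!!!sel && req) && rdy   (De Morgan)
= !!!!!sel || !!!!!sel && req   (absorption)
= !!!!!sel   (absorption)
= !!!sel   (double negation)
= !sel   (double negation)

!sel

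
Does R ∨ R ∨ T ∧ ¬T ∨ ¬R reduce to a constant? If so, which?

yes, True

R ∨ R ∨ T ∧ ¬T ∨ ¬R
= R ∨ R ∨ ¬R   — complement / identity
= R ∨ ¬R   — idempotence
= True   — complement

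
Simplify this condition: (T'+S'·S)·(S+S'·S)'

T'·S'

(T'+S'·S)·(S+S'·S)'
= T'·(S+S'·S)'   [complement / identity]
= T'·S'   [complement / identity]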